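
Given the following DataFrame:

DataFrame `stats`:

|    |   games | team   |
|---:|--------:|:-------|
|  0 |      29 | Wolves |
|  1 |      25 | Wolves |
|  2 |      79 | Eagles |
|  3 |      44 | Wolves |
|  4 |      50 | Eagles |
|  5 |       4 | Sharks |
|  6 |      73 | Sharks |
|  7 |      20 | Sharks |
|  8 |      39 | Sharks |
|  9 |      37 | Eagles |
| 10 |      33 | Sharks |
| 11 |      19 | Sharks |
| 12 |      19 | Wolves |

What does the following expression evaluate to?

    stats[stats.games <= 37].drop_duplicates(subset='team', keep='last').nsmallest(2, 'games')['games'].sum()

filter rows where games <= 37:
    games    team
0      29  Wolves
1      25  Wolves
5       4  Sharks
7      20  Sharks
9      37  Eagles
10     33  Sharks
11     19  Sharks
12     19  Wolves
drop duplicate team (keep=last):
    games    team
9      37  Eagles
11     19  Sharks
12     19  Wolves
take 2 rows with smallest games:
    games    team
11     19  Sharks
12     19  Wolves

38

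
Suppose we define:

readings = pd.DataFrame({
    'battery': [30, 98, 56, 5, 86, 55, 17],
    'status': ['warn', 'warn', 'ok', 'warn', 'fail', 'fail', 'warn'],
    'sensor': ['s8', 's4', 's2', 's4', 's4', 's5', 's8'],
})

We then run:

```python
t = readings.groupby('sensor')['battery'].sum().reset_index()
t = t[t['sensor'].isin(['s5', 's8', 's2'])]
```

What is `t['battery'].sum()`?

group by sensor, sum of battery:
sensor
s2     56
s4    189
s5     55
s8     47
Name: battery, dtype: int64
reset_index():
  sensor  battery
0     s2       56
1     s4      189
2     s5       55
3     s8       47
filter rows where sensor in ['s5', 's8', 's2']:
  sensor  battery
0     s2       56
2     s5       55
3     s8       47
Taking the sum of column 'battery' gives 158.

158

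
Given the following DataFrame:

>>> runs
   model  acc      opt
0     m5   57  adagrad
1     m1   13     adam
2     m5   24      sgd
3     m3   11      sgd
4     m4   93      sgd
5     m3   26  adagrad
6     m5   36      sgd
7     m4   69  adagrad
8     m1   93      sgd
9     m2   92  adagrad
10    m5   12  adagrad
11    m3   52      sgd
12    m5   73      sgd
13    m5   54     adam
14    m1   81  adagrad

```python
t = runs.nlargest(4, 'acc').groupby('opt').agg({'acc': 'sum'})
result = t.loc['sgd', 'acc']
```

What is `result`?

186

take 4 rows with largest acc:
   model  acc      opt
4     m4   93      sgd
8     m1   93      sgd
9     m2   92  adagrad
14    m1   81  adagrad
group by opt, sum of acc:
         acc
opt         
adagrad  173
sgd      186
Reading off the value at row 'sgd', column 'acc', we get 186.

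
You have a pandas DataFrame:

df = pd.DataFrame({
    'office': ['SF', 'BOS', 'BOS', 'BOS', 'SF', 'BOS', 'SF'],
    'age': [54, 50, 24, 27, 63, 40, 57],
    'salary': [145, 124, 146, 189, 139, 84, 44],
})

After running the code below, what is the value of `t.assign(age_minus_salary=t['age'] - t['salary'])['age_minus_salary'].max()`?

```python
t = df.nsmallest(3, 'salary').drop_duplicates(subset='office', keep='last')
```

take 3 rows with smallest salary:
  office  age  salary
6     SF   57      44
5    BOS   40      84
1    BOS   50     124
drop duplicate office (keep=last):
  office  age  salary
6     SF   57      44
1    BOS   50     124
add column age_minus_salary = t['age'] - t['salary']:
  office  age  salary  age_minus_salary
6     SF   57      44                13
1    BOS   50     124               -74
Finally, max of column 'age_minus_salary' = 13.

13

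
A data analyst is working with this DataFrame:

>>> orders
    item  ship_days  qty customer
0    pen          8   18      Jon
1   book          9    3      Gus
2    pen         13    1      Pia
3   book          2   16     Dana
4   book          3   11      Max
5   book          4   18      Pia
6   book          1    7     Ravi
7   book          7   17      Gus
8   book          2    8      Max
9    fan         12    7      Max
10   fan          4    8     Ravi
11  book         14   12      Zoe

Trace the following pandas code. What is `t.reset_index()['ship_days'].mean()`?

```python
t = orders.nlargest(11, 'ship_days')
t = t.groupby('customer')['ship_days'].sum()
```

take 11 rows with largest ship_days:
    item  ship_days  qty customer
11  book         14   12      Zoe
2    pen         13    1      Pia
9    fan         12    7      Max
1   book          9    3      Gus
0    pen          8   18      Jon
7   book          7   17      Gus
5   book          4   18      Pia
10   fan          4    8     Ravi
4   book          3   11      Max
3   book          2   16     Dana
8   book          2    8      Max
group by customer, sum of ship_days:
customer
Dana     2
Gus     16
Jon      8
Max     17
Pia     17
Ravi     4
Zoe     14
Name: ship_days, dtype: int64
reset_index():
  customer  ship_days
0     Dana          2
1      Gus         16
2      Jon          8
3      Max         17
4      Pia         17
5     Ravi          4
6      Zoe         14
mean of column 'ship_days' → 11.1428571429

11.1428571429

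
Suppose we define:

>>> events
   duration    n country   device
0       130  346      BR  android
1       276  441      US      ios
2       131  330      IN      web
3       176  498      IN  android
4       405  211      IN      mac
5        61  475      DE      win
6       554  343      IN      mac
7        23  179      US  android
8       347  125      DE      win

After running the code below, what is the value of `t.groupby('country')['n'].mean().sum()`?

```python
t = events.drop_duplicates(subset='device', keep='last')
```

771.5

drop duplicate device (keep=last):
   duration    n country   device
1       276  441      US      ios
2       131  330      IN      web
6       554  343      IN      mac
7        23  179      US  android
8       347  125      DE      win
group by country, mean of n:
country
DE    125.0
IN    336.5
US    310.0
Name: n, dtype: float64
Reading off the sum of the resulting series, we get 771.5.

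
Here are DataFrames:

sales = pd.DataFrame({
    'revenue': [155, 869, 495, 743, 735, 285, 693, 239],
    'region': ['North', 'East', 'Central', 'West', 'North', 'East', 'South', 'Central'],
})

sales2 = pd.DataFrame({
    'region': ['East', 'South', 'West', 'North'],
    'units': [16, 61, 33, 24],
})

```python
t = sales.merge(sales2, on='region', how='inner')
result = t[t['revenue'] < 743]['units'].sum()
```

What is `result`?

125

merge on 'region' (how='inner') → 6 rows:
   revenue region  units
0      155  North     24
1      869   East     16
2      743   West     33
3      735  North     24
4      285   East     16
5      693  South     61
filter rows where revenue < 743:
   revenue region  units
0      155  North     24
3      735  North     24
4      285   East     16
5      693  South     61
Taking the sum of column 'units' gives 125.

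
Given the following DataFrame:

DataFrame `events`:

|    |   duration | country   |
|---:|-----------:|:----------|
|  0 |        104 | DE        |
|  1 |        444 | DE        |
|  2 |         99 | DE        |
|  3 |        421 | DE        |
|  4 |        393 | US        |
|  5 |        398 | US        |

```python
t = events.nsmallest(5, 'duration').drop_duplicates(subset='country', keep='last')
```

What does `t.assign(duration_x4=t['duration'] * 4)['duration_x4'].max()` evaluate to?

take 5 rows with smallest duration:
   duration country
2        99      DE
0       104      DE
4       393      US
5       398      US
3       421      DE
drop duplicate country (keep=last):
   duration country
5       398      US
3       421      DE
add column duration_x4 = t['duration'] * 4:
   duration country  duration_x4
5       398      US         1592
3       421      DE         1684

1684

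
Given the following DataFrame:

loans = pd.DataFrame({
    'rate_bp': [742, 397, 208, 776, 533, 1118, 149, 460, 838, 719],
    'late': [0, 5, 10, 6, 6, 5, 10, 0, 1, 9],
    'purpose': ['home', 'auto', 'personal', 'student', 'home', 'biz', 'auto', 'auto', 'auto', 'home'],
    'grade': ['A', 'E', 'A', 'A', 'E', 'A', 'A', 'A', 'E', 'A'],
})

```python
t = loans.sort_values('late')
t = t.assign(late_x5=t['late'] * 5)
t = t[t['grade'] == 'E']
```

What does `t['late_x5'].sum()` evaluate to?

sort by late:
   rate_bp  late   purpose grade
0      742     0      home     A
7      460     0      auto     A
8      838     1      auto     E
1      397     5      auto     E
5     1118     5       biz     A
3      776     6   student     A
4      533     6      home     E
9      719     9      home     A
2      208    10  personal     A
6      149    10      auto     A
add column late_x5 = t['late'] * 5:
   rate_bp  late   purpose grade  late_x5
0      742     0      home     A        0
7      460     0      auto     A        0
8      838     1      auto     E        5
1      397     5      auto     E       25
5     1118     5       biz     A       25
3      776     6   student     A       30
4      533     6      home     E       30
9      719     9      home     A       45
2      208    10  personal     A       50
6      149    10      auto     A       50
filter rows where grade == 'E':
   rate_bp  late purpose grade  late_x5
8      838     1    auto     E        5
1      397     5    auto     E       25
4      533     6    home     E       30
The sum of column 'late_x5' is 60.

60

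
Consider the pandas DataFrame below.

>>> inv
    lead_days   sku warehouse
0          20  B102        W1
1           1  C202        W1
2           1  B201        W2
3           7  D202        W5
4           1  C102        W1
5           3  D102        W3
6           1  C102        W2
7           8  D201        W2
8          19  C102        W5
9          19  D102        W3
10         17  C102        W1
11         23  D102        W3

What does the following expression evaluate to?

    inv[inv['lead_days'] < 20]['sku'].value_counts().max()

4

filter rows where lead_days < 20:
    lead_days   sku warehouse
1           1  C202        W1
2           1  B201        W2
3           7  D202        W5
4           1  C102        W1
5           3  D102        W3
6           1  C102        W2
7           8  D201        W2
8          19  C102        W5
9          19  D102        W3
10         17  C102        W1
value_counts of sku:
sku
C102    4
D102    2
C202    1
B201    1
D202    1
D201    1
Name: count, dtype: int64
Finally, max of the resulting series = 4.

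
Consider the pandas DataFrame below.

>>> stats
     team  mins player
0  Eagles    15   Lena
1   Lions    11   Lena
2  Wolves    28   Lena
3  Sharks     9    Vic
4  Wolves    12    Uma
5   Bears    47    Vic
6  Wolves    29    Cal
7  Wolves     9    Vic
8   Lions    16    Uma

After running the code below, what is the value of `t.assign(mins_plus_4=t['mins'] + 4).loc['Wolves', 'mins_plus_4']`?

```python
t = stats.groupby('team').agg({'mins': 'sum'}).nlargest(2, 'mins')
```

82

group by team, sum of mins:
        mins
team        
Bears     47
Eagles    15
Lions     27
Sharks     9
Wolves    78
take 2 rows with largest mins:
        mins
team        
Wolves    78
Bears     47
add column mins_plus_4 = t['mins'] + 4:
        mins  mins_plus_4
team                     
Wolves    78           82
Bears     47           51
value at row 'Wolves', column 'mins_plus_4' → 82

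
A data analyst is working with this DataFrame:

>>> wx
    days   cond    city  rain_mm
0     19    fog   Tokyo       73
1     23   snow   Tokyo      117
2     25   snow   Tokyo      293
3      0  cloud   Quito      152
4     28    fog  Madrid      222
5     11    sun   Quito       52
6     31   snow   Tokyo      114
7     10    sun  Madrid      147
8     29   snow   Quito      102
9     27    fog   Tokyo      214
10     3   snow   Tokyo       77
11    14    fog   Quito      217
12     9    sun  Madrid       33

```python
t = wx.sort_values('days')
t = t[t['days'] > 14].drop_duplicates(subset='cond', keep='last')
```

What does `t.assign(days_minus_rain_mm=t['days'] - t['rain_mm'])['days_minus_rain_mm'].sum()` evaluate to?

sort by days:
    days   cond    city  rain_mm
3      0  cloud   Quito      152
10     3   snow   Tokyo       77
12     9    sun  Madrid       33
7     10    sun  Madrid      147
5     11    sun   Quito       52
11    14    fog   Quito      217
0     19    fog   Tokyo       73
1     23   snow   Tokyo      117
2     25   snow   Tokyo      293
9     27    fog   Tokyo      214
4     28    fog  Madrid      222
8     29   snow   Quito      102
6     31   snow   Tokyo      114
filter rows where days > 14:
   days  cond    city  rain_mm
0    19   fog   Tokyo       73
1    23  snow   Tokyo      117
2    25  snow   Tokyo      293
9    27   fog   Tokyo      214
4    28   fog  Madrid      222
8    29  snow   Quito      102
6    31  snow   Tokyo      114
drop duplicate cond (keep=last):
   days  cond    city  rain_mm
4    28   fog  Madrid      222
6    31  snow   Tokyo      114
add column days_minus_rain_mm = t['days'] - t['rain_mm']:
   days  cond    city  rain_mm  days_minus_rain_mm
4    28   fog  Madrid      222                -194
6    31  snow   Tokyo      114                 -83
The sum of column 'days_minus_rain_mm' is -277.

-277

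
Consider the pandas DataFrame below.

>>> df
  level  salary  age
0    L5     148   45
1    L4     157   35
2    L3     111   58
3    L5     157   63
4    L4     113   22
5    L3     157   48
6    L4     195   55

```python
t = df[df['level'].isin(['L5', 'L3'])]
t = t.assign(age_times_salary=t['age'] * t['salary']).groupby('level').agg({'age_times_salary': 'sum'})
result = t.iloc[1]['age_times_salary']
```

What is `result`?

16551

filter rows where level in ['L5', 'L3']:
  level  salary  age
0    L5     148   45
2    L3     111   58
3    L5     157   63
5    L3     157   48
add column age_times_salary = t['age'] * t['salary']:
  level  salary  age  age_times_salary
0    L5     148   45              6660
2    L3     111   58              6438
3    L5     157   63              9891
5    L3     157   48              7536
group by level, sum of age_times_salary:
       age_times_salary
level                  
L3                13974
L5                16551
Taking the value at position 1, column 'age_times_salary' gives 16551.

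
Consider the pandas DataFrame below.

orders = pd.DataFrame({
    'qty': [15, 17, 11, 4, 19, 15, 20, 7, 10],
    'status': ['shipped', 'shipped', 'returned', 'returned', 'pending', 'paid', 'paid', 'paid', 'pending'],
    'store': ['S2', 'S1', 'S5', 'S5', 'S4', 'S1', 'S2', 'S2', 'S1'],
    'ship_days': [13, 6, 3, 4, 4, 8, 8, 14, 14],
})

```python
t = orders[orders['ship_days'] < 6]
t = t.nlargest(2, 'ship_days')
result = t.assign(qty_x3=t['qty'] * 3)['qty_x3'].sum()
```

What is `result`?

filter rows where ship_days < 6:
   qty    status store  ship_days
2   11  returned    S5          3
3    4  returned    S5          4
4   19   pending    S4          4
take 2 rows with largest ship_days:
   qty    status store  ship_days
3    4  returned    S5          4
4   19   pending    S4          4
add column qty_x3 = t['qty'] * 3:
   qty    status store  ship_days  qty_x3
3    4  returned    S5          4      12
4   19   pending    S4          4      57

69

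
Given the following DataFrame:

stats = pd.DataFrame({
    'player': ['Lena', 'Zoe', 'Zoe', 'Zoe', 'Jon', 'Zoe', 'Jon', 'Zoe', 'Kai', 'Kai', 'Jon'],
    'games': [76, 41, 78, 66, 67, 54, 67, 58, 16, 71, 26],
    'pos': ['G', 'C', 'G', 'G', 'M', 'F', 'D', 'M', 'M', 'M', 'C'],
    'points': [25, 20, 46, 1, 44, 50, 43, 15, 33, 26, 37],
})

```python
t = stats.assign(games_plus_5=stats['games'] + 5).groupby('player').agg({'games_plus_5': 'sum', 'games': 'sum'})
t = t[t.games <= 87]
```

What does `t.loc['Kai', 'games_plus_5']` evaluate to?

97

add column games_plus_5 = stats['games'] + 5:
   player  games pos  points  games_plus_5
0    Lena     76   G      25            81
1     Zoe     41   C      20            46
2     Zoe     78   G      46            83
3     Zoe     66   G       1            71
4     Jon     67   M      44            72
5     Zoe     54   F      50            59
6     Jon     67   D      43            72
7     Zoe     58   M      15            63
8     Kai     16   M      33            21
9     Kai     71   M      26            76
10    Jon     26   C      37            31
group by player: sum(games_plus_5), sum(games):
        games_plus_5  games
player                     
Jon              175    160
Kai               97     87
Lena              81     76
Zoe              322    297
filter rows where games <= 87:
        games_plus_5  games
player                     
Kai               97     87
Lena              81     76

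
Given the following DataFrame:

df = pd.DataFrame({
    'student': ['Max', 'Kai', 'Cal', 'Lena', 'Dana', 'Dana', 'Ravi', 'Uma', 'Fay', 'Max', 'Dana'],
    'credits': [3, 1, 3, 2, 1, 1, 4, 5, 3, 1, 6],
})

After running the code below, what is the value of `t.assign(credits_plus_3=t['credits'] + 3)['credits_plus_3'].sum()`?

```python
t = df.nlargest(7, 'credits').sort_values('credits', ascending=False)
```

take 7 rows with largest credits:
   student  credits
10    Dana        6
7      Uma        5
6     Ravi        4
0      Max        3
2      Cal        3
8      Fay        3
3     Lena        2
sort by credits descending:
   student  credits
10    Dana        6
7      Uma        5
6     Ravi        4
0      Max        3
2      Cal        3
8      Fay        3
3     Lena        2
add column credits_plus_3 = t['credits'] + 3:
   student  credits  credits_plus_3
10    Dana        6               9
7      Uma        5               8
6     Ravi        4               7
0      Max        3               6
2      Cal        3               6
8      Fay        3               6
3     Lena        2               5
Finally, sum of column 'credits_plus_3' = 47.

47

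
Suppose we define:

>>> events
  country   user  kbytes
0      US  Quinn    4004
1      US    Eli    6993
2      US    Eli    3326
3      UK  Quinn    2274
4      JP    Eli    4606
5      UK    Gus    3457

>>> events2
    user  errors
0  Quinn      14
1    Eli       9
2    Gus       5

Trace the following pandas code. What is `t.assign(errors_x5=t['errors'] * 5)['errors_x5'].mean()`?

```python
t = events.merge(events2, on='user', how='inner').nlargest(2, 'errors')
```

merge on 'user' (how='inner') → 6 rows:
  country   user  kbytes  errors
0      US  Quinn    4004      14
1      US    Eli    6993       9
2      US    Eli    3326       9
3      UK  Quinn    2274      14
4      JP    Eli    4606       9
5      UK    Gus    3457       5
take 2 rows with largest errors:
  country   user  kbytes  errors
0      US  Quinn    4004      14
3      UK  Quinn    2274      14
add column errors_x5 = t['errors'] * 5:
  country   user  kbytes  errors  errors_x5
0      US  Quinn    4004      14         70
3      UK  Quinn    2274      14         70
Then the mean of column 'errors_x5': 70.0

70.0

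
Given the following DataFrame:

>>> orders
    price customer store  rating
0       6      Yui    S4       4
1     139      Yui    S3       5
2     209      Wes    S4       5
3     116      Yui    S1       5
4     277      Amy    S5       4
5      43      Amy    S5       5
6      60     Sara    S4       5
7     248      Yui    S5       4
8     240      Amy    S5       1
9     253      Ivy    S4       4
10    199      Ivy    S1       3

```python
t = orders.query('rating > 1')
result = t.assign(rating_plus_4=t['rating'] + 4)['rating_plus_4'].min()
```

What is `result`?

7

filter rows where rating > 1:
    price customer store  rating
0       6      Yui    S4       4
1     139      Yui    S3       5
2     209      Wes    S4       5
3     116      Yui    S1       5
4     277      Amy    S5       4
5      43      Amy    S5       5
6      60     Sara    S4       5
7     248      Yui    S5       4
9     253      Ivy    S4       4
10    199      Ivy    S1       3
add column rating_plus_4 = t['rating'] + 4:
    price customer store  rating  rating_plus_4
0       6      Yui    S4       4              8
1     139      Yui    S3       5              9
2     209      Wes    S4       5              9
3     116      Yui    S1       5              9
4     277      Amy    S5       4              8
5      43      Amy    S5       5              9
6      60     Sara    S4       5              9
7     248      Yui    S5       4              8
9     253      Ivy    S4       4              8
10    199      Ivy    S1       3              7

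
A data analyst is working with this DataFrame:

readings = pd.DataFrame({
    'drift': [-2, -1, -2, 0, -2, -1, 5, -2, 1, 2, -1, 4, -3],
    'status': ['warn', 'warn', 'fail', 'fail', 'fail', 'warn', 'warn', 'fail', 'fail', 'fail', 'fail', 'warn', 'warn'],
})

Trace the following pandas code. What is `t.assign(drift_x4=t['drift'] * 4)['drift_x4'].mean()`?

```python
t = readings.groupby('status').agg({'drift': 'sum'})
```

-4.0

group by status, sum of drift:
        drift
status       
fail       -4
warn        2
add column drift_x4 = t['drift'] * 4:
        drift  drift_x4
status                 
fail       -4       -16
warn        2         8
So mean() = -4.0.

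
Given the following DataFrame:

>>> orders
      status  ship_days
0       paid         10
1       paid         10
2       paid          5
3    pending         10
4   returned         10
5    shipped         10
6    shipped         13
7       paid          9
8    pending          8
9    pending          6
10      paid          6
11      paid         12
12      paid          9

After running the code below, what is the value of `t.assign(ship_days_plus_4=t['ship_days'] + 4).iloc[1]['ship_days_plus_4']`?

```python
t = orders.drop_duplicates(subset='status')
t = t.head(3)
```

drop duplicate status (keep=first):
     status  ship_days
0      paid         10
3   pending         10
4  returned         10
5   shipped         10
take first 3 rows:
     status  ship_days
0      paid         10
3   pending         10
4  returned         10
add column ship_days_plus_4 = t['ship_days'] + 4:
     status  ship_days  ship_days_plus_4
0      paid         10                14
3   pending         10                14
4  returned         10                14

14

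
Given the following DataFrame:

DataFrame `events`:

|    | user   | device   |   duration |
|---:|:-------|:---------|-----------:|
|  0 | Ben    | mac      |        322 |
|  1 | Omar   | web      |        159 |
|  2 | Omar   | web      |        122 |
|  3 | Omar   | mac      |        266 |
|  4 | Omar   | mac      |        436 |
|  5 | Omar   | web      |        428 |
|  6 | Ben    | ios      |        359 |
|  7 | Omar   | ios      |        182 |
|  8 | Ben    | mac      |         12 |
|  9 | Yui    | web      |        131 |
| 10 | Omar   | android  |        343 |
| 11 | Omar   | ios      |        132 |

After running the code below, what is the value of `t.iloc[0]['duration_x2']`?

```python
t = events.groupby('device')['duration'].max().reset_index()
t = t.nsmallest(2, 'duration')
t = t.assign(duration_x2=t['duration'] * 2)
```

group by device, max of duration:
device
android    343
ios        359
mac        436
web        428
Name: duration, dtype: int64
reset_index():
    device  duration
0  android       343
1      ios       359
2      mac       436
3      web       428
take 2 rows with smallest duration:
    device  duration
0  android       343
1      ios       359
add column duration_x2 = t['duration'] * 2:
    device  duration  duration_x2
0  android       343          686
1      ios       359          718

686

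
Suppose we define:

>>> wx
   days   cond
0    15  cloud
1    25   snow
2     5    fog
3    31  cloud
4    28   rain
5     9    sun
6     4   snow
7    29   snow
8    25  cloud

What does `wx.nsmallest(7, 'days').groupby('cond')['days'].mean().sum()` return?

take 7 rows with smallest days:
   days   cond
6     4   snow
2     5    fog
5     9    sun
0    15  cloud
1    25   snow
8    25  cloud
4    28   rain
group by cond, mean of days:
cond
cloud    20.0
fog       5.0
rain     28.0
snow     14.5
sun       9.0
Name: days, dtype: float64
Reading off the sum of the resulting series, we get 76.5.

76.5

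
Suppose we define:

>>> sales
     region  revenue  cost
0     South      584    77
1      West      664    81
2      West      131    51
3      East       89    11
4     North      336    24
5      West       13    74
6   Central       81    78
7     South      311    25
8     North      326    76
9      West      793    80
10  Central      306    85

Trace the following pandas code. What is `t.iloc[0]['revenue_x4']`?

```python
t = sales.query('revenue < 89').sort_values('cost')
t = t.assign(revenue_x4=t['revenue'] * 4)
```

52

filter rows where revenue < 89:
    region  revenue  cost
5     West       13    74
6  Central       81    78
sort by cost:
    region  revenue  cost
5     West       13    74
6  Central       81    78
add column revenue_x4 = t['revenue'] * 4:
    region  revenue  cost  revenue_x4
5     West       13    74          52
6  Central       81    78         324
Taking the value at position 0, column 'revenue_x4' gives 52.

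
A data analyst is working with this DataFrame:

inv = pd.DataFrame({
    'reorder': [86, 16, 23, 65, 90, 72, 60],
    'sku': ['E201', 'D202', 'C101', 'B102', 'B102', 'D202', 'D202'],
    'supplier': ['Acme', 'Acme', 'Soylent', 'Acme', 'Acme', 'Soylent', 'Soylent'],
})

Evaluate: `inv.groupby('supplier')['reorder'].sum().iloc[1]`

155

group by supplier, sum of reorder:
supplier
Acme       257
Soylent    155
Name: reorder, dtype: int64
Hence 155.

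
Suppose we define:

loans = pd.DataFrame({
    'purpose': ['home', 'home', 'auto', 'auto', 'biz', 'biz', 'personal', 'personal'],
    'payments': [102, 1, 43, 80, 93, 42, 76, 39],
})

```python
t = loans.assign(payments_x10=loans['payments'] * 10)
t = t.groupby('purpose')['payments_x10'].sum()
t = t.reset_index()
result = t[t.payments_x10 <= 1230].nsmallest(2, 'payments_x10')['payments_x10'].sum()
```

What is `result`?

2180

add column payments_x10 = loans['payments'] * 10:
    purpose  payments  payments_x10
0      home       102          1020
1      home         1            10
2      auto        43           430
3      auto        80           800
4       biz        93           930
5       biz        42           420
6  personal        76           760
7  personal        39           390
group by purpose, sum of payments_x10:
purpose
auto        1230
biz         1350
home        1030
personal    1150
Name: payments_x10, dtype: int64
reset_index():
    purpose  payments_x10
0      auto          1230
1       biz          1350
2      home          1030
3  personal          1150
filter rows where payments_x10 <= 1230:
    purpose  payments_x10
0      auto          1230
2      home          1030
3  personal          1150
take 2 rows with smallest payments_x10:
    purpose  payments_x10
2      home          1030
3  personal          1150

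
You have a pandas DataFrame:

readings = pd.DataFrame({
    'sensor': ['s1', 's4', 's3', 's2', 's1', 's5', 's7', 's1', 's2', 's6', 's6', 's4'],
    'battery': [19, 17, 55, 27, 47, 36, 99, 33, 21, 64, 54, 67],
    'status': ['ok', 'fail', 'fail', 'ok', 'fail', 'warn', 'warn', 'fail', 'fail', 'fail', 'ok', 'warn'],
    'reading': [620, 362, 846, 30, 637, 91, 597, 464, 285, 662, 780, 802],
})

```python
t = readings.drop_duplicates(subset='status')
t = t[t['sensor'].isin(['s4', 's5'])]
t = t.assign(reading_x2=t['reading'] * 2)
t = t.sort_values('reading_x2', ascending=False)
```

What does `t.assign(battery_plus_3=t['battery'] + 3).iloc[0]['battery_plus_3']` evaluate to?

drop duplicate status (keep=first):
  sensor  battery status  reading
0     s1       19     ok      620
1     s4       17   fail      362
5     s5       36   warn       91
filter rows where sensor in ['s4', 's5']:
  sensor  battery status  reading
1     s4       17   fail      362
5     s5       36   warn       91
add column reading_x2 = t['reading'] * 2:
  sensor  battery status  reading  reading_x2
1     s4       17   fail      362         724
5     s5       36   warn       91         182
sort by reading_x2 descending:
  sensor  battery status  reading  reading_x2
1     s4       17   fail      362         724
5     s5       36   warn       91         182
add column battery_plus_3 = t['battery'] + 3:
  sensor  battery status  reading  reading_x2  battery_plus_3
1     s4       17   fail      362         724              20
5     s5       36   warn       91         182              39

20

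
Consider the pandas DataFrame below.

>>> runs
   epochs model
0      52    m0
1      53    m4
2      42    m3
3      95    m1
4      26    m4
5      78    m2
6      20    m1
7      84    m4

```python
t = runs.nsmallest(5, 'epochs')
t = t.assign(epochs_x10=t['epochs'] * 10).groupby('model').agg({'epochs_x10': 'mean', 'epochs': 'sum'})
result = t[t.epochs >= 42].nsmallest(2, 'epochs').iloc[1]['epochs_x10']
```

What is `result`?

520.0

take 5 rows with smallest epochs:
   epochs model
6      20    m1
4      26    m4
2      42    m3
0      52    m0
1      53    m4
add column epochs_x10 = t['epochs'] * 10:
   epochs model  epochs_x10
6      20    m1         200
4      26    m4         260
2      42    m3         420
0      52    m0         520
1      53    m4         530
group by model: mean(epochs_x10), sum(epochs):
       epochs_x10  epochs
model                    
m0          520.0      52
m1          200.0      20
m3          420.0      42
m4          395.0      79
filter rows where epochs >= 42:
       epochs_x10  epochs
model                    
m0          520.0      52
m3          420.0      42
m4          395.0      79
take 2 rows with smallest epochs:
       epochs_x10  epochs
model                    
m3          420.0      42
m0          520.0      52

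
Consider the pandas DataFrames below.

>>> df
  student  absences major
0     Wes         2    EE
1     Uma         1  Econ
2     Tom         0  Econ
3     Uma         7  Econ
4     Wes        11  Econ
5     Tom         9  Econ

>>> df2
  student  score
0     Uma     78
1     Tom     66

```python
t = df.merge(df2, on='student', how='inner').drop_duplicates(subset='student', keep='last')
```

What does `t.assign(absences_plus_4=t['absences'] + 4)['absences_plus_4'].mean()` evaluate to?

merge on 'student' (how='inner') → 4 rows:
  student  absences major  score
0     Uma         1  Econ     78
1     Tom         0  Econ     66
2     Uma         7  Econ     78
3     Tom         9  Econ     66
drop duplicate student (keep=last):
  student  absences major  score
2     Uma         7  Econ     78
3     Tom         9  Econ     66
add column absences_plus_4 = t['absences'] + 4:
  student  absences major  score  absences_plus_4
2     Uma         7  Econ     78               11
3     Tom         9  Econ     66               13
Then the mean of column 'absences_plus_4': 12.0

12.0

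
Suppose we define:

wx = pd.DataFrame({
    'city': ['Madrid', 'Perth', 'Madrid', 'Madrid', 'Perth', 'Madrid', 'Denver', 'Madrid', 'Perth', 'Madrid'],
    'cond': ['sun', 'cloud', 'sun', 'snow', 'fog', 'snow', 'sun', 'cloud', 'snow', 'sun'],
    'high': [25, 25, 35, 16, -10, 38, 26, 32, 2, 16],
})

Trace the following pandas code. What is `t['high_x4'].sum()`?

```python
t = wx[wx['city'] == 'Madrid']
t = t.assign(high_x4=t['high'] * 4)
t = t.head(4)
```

456

filter rows where city == 'Madrid':
     city   cond  high
0  Madrid    sun    25
2  Madrid    sun    35
3  Madrid   snow    16
5  Madrid   snow    38
7  Madrid  cloud    32
9  Madrid    sun    16
add column high_x4 = t['high'] * 4:
     city   cond  high  high_x4
0  Madrid    sun    25      100
2  Madrid    sun    35      140
3  Madrid   snow    16       64
5  Madrid   snow    38      152
7  Madrid  cloud    32      128
9  Madrid    sun    16       64
take first 4 rows:
     city  cond  high  high_x4
0  Madrid   sun    25      100
2  Madrid   sun    35      140
3  Madrid  snow    16       64
5  Madrid  snow    38      152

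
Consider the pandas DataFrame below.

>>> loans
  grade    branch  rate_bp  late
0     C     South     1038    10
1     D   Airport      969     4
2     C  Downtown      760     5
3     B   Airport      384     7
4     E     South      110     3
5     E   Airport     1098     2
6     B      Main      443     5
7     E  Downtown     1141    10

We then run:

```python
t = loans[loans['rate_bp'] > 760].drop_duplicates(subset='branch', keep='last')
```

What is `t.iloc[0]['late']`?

10

filter rows where rate_bp > 760:
  grade    branch  rate_bp  late
0     C     South     1038    10
1     D   Airport      969     4
5     E   Airport     1098     2
7     E  Downtown     1141    10
drop duplicate branch (keep=last):
  grade    branch  rate_bp  late
0     C     South     1038    10
5     E   Airport     1098     2
7     E  Downtown     1141    10
So iloc[0]['late'] = 10.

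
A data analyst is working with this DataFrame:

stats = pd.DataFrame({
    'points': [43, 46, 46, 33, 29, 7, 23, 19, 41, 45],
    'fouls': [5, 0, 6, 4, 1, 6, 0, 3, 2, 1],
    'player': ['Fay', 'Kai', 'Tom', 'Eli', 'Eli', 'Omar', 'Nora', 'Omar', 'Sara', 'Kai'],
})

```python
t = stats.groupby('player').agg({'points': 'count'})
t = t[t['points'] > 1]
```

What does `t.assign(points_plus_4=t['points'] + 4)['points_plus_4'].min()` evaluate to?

group by player, count of points:
        points
player        
Eli          2
Fay          1
Kai          2
Nora         1
Omar         2
Sara         1
Tom          1
filter rows where points > 1:
        points
player        
Eli          2
Kai          2
Omar         2
add column points_plus_4 = t['points'] + 4:
        points  points_plus_4
player                       
Eli          2              6
Kai          2              6
Omar         2              6
Reading off the min of column 'points_plus_4', we get 6.

6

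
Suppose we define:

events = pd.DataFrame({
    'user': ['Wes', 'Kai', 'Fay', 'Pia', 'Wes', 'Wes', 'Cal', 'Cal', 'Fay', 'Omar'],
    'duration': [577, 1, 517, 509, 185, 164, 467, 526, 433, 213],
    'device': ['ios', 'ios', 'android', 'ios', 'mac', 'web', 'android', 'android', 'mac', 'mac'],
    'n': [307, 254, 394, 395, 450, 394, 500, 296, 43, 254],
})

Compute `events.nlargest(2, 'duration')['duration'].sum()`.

1103

take 2 rows with largest duration:
  user  duration   device    n
0  Wes       577      ios  307
7  Cal       526  android  296
Finally, sum of column 'duration' = 1103.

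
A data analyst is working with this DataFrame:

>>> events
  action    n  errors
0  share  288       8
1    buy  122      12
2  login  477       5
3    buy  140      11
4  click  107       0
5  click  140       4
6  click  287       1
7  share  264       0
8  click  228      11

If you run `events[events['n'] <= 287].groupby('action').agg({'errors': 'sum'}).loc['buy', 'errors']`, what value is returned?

filter rows where n <= 287:
  action    n  errors
1    buy  122      12
3    buy  140      11
4  click  107       0
5  click  140       4
6  click  287       1
7  share  264       0
8  click  228      11
group by action, sum of errors:
        errors
action        
buy         23
click       16
share        0
Reading off the value at row 'buy', column 'errors', we get 23.

23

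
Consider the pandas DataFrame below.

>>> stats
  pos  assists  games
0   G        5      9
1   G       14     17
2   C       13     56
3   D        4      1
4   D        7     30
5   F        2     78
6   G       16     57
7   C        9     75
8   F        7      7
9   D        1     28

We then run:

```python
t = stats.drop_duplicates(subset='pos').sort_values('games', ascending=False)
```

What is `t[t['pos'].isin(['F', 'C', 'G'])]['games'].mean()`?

drop duplicate pos (keep=first):
  pos  assists  games
0   G        5      9
2   C       13     56
3   D        4      1
5   F        2     78
sort by games descending:
  pos  assists  games
5   F        2     78
2   C       13     56
0   G        5      9
3   D        4      1
filter rows where pos in ['F', 'C', 'G']:
  pos  assists  games
5   F        2     78
2   C       13     56
0   G        5      9
Reading off the mean of column 'games', we get 47.6666666667.

47.6666666667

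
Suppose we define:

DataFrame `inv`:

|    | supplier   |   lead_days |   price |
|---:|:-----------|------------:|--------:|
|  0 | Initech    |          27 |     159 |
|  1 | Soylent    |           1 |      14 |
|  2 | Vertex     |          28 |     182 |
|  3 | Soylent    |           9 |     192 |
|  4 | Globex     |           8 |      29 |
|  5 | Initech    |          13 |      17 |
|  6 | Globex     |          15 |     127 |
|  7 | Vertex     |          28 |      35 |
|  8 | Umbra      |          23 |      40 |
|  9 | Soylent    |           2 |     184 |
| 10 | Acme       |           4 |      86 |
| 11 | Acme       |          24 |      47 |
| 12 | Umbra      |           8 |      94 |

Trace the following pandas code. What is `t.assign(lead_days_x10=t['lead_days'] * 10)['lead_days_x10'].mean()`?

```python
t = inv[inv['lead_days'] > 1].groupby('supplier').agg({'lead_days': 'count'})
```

20.0

filter rows where lead_days > 1:
   supplier  lead_days  price
0   Initech         27    159
2    Vertex         28    182
3   Soylent          9    192
4    Globex          8     29
5   Initech         13     17
6    Globex         15    127
7    Vertex         28     35
8     Umbra         23     40
9   Soylent          2    184
10     Acme          4     86
11     Acme         24     47
12    Umbra          8     94
group by supplier, count of lead_days:
          lead_days
supplier           
Acme              2
Globex            2
Initech           2
Soylent           2
Umbra             2
Vertex            2
add column lead_days_x10 = t['lead_days'] * 10:
          lead_days  lead_days_x10
supplier                          
Acme              2             20
Globex            2             20
Initech           2             20
Soylent           2             20
Umbra             2             20
Vertex            2             20
Taking the mean of column 'lead_days_x10' gives 20.0.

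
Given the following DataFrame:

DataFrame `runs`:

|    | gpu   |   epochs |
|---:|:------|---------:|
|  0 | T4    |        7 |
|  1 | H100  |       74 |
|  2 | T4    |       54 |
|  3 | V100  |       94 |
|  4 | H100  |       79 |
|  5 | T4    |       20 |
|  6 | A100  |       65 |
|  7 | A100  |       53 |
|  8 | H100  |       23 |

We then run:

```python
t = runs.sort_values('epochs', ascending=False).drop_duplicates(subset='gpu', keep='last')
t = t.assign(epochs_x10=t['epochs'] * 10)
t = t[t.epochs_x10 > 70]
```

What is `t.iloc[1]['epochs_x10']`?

530

sort by epochs descending:
    gpu  epochs
3  V100      94
4  H100      79
1  H100      74
6  A100      65
2    T4      54
7  A100      53
8  H100      23
5    T4      20
0    T4       7
drop duplicate gpu (keep=last):
    gpu  epochs
3  V100      94
7  A100      53
8  H100      23
0    T4       7
add column epochs_x10 = t['epochs'] * 10:
    gpu  epochs  epochs_x10
3  V100      94         940
7  A100      53         530
8  H100      23         230
0    T4       7          70
filter rows where epochs_x10 > 70:
    gpu  epochs  epochs_x10
3  V100      94         940
7  A100      53         530
8  H100      23         230
Taking the value at position 1, column 'epochs_x10' gives 530.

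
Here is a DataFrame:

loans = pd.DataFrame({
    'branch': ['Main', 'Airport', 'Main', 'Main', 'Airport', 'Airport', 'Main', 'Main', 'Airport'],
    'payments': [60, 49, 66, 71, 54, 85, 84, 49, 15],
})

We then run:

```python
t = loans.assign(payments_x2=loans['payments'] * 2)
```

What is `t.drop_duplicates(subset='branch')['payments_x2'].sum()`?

218

add column payments_x2 = loans['payments'] * 2:
    branch  payments  payments_x2
0     Main        60          120
1  Airport        49           98
2     Main        66          132
3     Main        71          142
4  Airport        54          108
5  Airport        85          170
6     Main        84          168
7     Main        49           98
8  Airport        15           30
drop duplicate branch (keep=first):
    branch  payments  payments_x2
0     Main        60          120
1  Airport        49           98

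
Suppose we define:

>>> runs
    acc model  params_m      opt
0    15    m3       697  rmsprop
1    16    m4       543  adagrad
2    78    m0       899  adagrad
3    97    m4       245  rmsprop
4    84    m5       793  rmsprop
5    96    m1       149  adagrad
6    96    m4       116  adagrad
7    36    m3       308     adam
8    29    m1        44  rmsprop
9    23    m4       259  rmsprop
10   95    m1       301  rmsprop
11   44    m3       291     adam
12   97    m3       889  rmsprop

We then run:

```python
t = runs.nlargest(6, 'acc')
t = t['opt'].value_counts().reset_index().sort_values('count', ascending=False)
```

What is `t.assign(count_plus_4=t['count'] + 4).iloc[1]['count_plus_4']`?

take 6 rows with largest acc:
    acc model  params_m      opt
3    97    m4       245  rmsprop
12   97    m3       889  rmsprop
5    96    m1       149  adagrad
6    96    m4       116  adagrad
10   95    m1       301  rmsprop
4    84    m5       793  rmsprop
value_counts of opt:
opt
rmsprop    4
adagrad    2
Name: count, dtype: int64
reset_index():
       opt  count
0  rmsprop      4
1  adagrad      2
sort by count descending:
       opt  count
0  rmsprop      4
1  adagrad      2
add column count_plus_4 = t['count'] + 4:
       opt  count  count_plus_4
0  rmsprop      4             8
1  adagrad      2             6
Then the value at position 1, column 'count_plus_4': 6

6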